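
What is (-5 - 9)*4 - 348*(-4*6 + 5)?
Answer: 6556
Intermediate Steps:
(-5 - 9)*4 - 348*(-4*6 + 5) = -14*4 - 348*(-24 + 5) = -56 - 348*(-19) = -56 + 6612 = 6556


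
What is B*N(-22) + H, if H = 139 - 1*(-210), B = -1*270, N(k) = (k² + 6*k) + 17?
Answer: -99281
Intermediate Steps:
N(k) = 17 + k² + 6*k
B = -270
H = 349 (H = 139 + 210 = 349)
B*N(-22) + H = -270*(17 + (-22)² + 6*(-22)) + 349 = -270*(17 + 484 - 132) + 349 = -270*369 + 349 = -99630 + 349 = -99281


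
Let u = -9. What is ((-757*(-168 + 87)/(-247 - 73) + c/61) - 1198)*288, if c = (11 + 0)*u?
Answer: -244412793/610 ≈ -4.0068e+5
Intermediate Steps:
c = -99 (c = (11 + 0)*(-9) = 11*(-9) = -99)
((-757*(-168 + 87)/(-247 - 73) + c/61) - 1198)*288 = ((-757*(-168 + 87)/(-247 - 73) - 99/61) - 1198)*288 = ((-757/((-320/(-81))) - 99*1/61) - 1198)*288 = ((-757/((-320*(-1/81))) - 99/61) - 1198)*288 = ((-757/320/81 - 99/61) - 1198)*288 = ((-757*81/320 - 99/61) - 1198)*288 = ((-61317/320 - 99/61) - 1198)*288 = (-3772017/19520 - 1198)*288 = -27156977/19520*288 = -244412793/610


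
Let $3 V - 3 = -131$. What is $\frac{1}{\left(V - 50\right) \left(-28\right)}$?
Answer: $\frac{3}{7784} \approx 0.00038541$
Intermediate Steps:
$V = - \frac{128}{3}$ ($V = 1 + \frac{1}{3} \left(-131\right) = 1 - \frac{131}{3} = - \frac{128}{3} \approx -42.667$)
$\frac{1}{\left(V - 50\right) \left(-28\right)} = \frac{1}{\left(- \frac{128}{3} - 50\right) \left(-28\right)} = \frac{1}{\left(- \frac{278}{3}\right) \left(-28\right)} = \frac{1}{\frac{7784}{3}} = \frac{3}{7784}$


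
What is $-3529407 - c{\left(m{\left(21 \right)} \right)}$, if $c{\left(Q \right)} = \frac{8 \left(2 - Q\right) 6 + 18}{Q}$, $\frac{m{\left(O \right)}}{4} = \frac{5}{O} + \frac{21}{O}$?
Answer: $- \frac{183527865}{52} \approx -3.5294 \cdot 10^{6}$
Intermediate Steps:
$m{\left(O \right)} = \frac{104}{O}$ ($m{\left(O \right)} = 4 \left(\frac{5}{O} + \frac{21}{O}\right) = 4 \frac{26}{O} = \frac{104}{O}$)
$c{\left(Q \right)} = \frac{114 - 48 Q}{Q}$ ($c{\left(Q \right)} = \frac{8 \left(12 - 6 Q\right) + 18}{Q} = \frac{\left(96 - 48 Q\right) + 18}{Q} = \frac{114 - 48 Q}{Q}$)
$-3529407 - c{\left(m{\left(21 \right)} \right)} = -3529407 - \left(-48 + \frac{114}{104 \cdot \frac{1}{21}}\right) = -3529407 - \left(-48 + \frac{114}{\frac{104}{21}}\right) = -3529407 - \left(-48 + 114 \cdot \frac{21}{104}\right) = -3529407 - \left(-48 + \frac{1197}{52}\right) = -3529407 - - \frac{1299}{52} = -3529407 + \frac{1299}{52} = - \frac{183527865}{52}$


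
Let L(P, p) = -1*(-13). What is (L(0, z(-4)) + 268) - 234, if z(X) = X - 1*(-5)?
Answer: 47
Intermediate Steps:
z(X) = 5 + X (z(X) = X + 5 = 5 + X)
L(P, p) = 13
(L(0, z(-4)) + 268) - 234 = (13 + 268) - 234 = 281 - 234 = 47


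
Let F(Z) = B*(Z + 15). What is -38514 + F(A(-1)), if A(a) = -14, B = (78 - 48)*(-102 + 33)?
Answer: -40584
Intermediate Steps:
B = -2070 (B = 30*(-69) = -2070)
F(Z) = -31050 - 2070*Z (F(Z) = -2070*(Z + 15) = -2070*(15 + Z) = -31050 - 2070*Z)
-38514 + F(A(-1)) = -38514 + (-31050 - 2070*(-14)) = -38514 + (-31050 + 28980) = -38514 - 2070 = -40584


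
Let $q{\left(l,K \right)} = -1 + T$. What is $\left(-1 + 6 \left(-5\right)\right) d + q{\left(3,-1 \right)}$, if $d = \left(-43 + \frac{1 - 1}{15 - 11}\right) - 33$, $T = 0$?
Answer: $2355$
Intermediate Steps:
$q{\left(l,K \right)} = -1$ ($q{\left(l,K \right)} = -1 + 0 = -1$)
$d = -76$ ($d = \left(-43 + \frac{0}{15 - 11}\right) - 33 = \left(-43 + \frac{0}{4}\right) - 33 = \left(-43 + 0 \cdot \frac{1}{4}\right) - 33 = \left(-43 + 0\right) - 33 = -43 - 33 = -76$)
$\left(-1 + 6 \left(-5\right)\right) d + q{\left(3,-1 \right)} = \left(-1 + 6 \left(-5\right)\right) \left(-76\right) - 1 = \left(-1 - 30\right) \left(-76\right) - 1 = \left(-31\right) \left(-76\right) - 1 = 2356 - 1 = 2355$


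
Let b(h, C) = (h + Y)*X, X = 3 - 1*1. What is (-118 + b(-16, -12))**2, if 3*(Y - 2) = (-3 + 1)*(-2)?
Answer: 184900/9 ≈ 20544.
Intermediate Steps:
X = 2 (X = 3 - 1 = 2)
Y = 10/3 (Y = 2 + ((-3 + 1)*(-2))/3 = 2 + (-2*(-2))/3 = 2 + (1/3)*4 = 2 + 4/3 = 10/3 ≈ 3.3333)
b(h, C) = 20/3 + 2*h (b(h, C) = (h + 10/3)*2 = (10/3 + h)*2 = 20/3 + 2*h)
(-118 + b(-16, -12))**2 = (-118 + (20/3 + 2*(-16)))**2 = (-118 + (20/3 - 32))**2 = (-118 - 76/3)**2 = (-430/3)**2 = 184900/9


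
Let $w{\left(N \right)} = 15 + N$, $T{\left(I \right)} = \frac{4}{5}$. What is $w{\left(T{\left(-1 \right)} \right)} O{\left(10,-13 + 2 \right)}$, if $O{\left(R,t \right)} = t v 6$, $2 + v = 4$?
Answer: $- \frac{10428}{5} \approx -2085.6$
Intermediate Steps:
$T{\left(I \right)} = \frac{4}{5}$ ($T{\left(I \right)} = 4 \cdot \frac{1}{5} = \frac{4}{5}$)
$v = 2$ ($v = -2 + 4 = 2$)
$O{\left(R,t \right)} = 12 t$ ($O{\left(R,t \right)} = t 2 \cdot 6 = 2 t 6 = 12 t$)
$w{\left(T{\left(-1 \right)} \right)} O{\left(10,-13 + 2 \right)} = \left(15 + \frac{4}{5}\right) 12 \left(-13 + 2\right) = \frac{79 \cdot 12 \left(-11\right)}{5} = \frac{79}{5} \left(-132\right) = - \frac{10428}{5}$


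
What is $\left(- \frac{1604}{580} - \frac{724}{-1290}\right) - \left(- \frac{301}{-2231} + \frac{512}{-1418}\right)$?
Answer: $- \frac{58527046414}{29587176195} \approx -1.9781$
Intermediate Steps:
$\left(- \frac{1604}{580} - \frac{724}{-1290}\right) - \left(- \frac{301}{-2231} + \frac{512}{-1418}\right) = \left(\left(-1604\right) \frac{1}{580} - - \frac{362}{645}\right) - \left(\left(-301\right) \left(- \frac{1}{2231}\right) + 512 \left(- \frac{1}{1418}\right)\right) = \left(- \frac{401}{145} + \frac{362}{645}\right) - \left(\frac{301}{2231} - \frac{256}{709}\right) = - \frac{41231}{18705} - - \frac{357727}{1581779} = - \frac{41231}{18705} + \frac{357727}{1581779} = - \frac{58527046414}{29587176195}$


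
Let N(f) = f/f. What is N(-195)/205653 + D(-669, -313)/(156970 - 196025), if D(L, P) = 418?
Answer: -85923899/8031777915 ≈ -0.010698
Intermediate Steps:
N(f) = 1
N(-195)/205653 + D(-669, -313)/(156970 - 196025) = 1/205653 + 418/(156970 - 196025) = 1*(1/205653) + 418/(-39055) = 1/205653 + 418*(-1/39055) = 1/205653 - 418/39055 = -85923899/8031777915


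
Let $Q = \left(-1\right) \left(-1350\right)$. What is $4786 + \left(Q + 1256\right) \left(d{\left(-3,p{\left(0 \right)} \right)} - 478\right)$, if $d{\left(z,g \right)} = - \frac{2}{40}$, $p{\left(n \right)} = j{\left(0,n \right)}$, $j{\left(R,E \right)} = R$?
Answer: $- \frac{12410123}{10} \approx -1.241 \cdot 10^{6}$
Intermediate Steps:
$p{\left(n \right)} = 0$
$d{\left(z,g \right)} = - \frac{1}{20}$ ($d{\left(z,g \right)} = \left(-2\right) \frac{1}{40} = - \frac{1}{20}$)
$Q = 1350$
$4786 + \left(Q + 1256\right) \left(d{\left(-3,p{\left(0 \right)} \right)} - 478\right) = 4786 + \left(1350 + 1256\right) \left(- \frac{1}{20} - 478\right) = 4786 + 2606 \left(- \frac{9561}{20}\right) = 4786 - \frac{12457983}{10} = - \frac{12410123}{10}$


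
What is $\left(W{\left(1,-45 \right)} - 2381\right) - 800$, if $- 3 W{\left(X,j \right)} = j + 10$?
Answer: $- \frac{9508}{3} \approx -3169.3$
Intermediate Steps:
$W{\left(X,j \right)} = - \frac{10}{3} - \frac{j}{3}$ ($W{\left(X,j \right)} = - \frac{j + 10}{3} = - \frac{10 + j}{3} = - \frac{10}{3} - \frac{j}{3}$)
$\left(W{\left(1,-45 \right)} - 2381\right) - 800 = \left(\left(- \frac{10}{3} - -15\right) - 2381\right) - 800 = \left(\left(- \frac{10}{3} + 15\right) - 2381\right) - 800 = \left(\frac{35}{3} - 2381\right) - 800 = - \frac{7108}{3} - 800 = - \frac{9508}{3}$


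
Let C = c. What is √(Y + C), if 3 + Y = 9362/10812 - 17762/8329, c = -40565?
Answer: I*√82249821526226371770/45026574 ≈ 201.42*I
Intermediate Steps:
C = -40565
Y = -192113045/45026574 (Y = -3 + (9362/10812 - 17762/8329) = -3 + (9362*(1/10812) - 17762*1/8329) = -3 + (4681/5406 - 17762/8329) = -3 - 57033323/45026574 = -192113045/45026574 ≈ -4.2667)
√(Y + C) = √(-192113045/45026574 - 40565) = √(-1826695087355/45026574) = I*√82249821526226371770/45026574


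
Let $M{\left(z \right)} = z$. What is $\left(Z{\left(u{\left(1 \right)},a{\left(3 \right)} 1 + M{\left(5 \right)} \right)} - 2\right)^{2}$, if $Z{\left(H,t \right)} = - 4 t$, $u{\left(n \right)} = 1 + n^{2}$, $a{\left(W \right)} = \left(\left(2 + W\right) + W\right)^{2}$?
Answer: $77284$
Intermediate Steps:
$a{\left(W \right)} = \left(2 + 2 W\right)^{2}$
$\left(Z{\left(u{\left(1 \right)},a{\left(3 \right)} 1 + M{\left(5 \right)} \right)} - 2\right)^{2} = \left(- 4 \left(4 \left(1 + 3\right)^{2} \cdot 1 + 5\right) - 2\right)^{2} = \left(- 4 \left(4 \cdot 4^{2} \cdot 1 + 5\right) - 2\right)^{2} = \left(- 4 \left(4 \cdot 16 \cdot 1 + 5\right) - 2\right)^{2} = \left(- 4 \left(64 \cdot 1 + 5\right) - 2\right)^{2} = \left(- 4 \left(64 + 5\right) - 2\right)^{2} = \left(\left(-4\right) 69 - 2\right)^{2} = \left(-276 - 2\right)^{2} = \left(-278\right)^{2} = 77284$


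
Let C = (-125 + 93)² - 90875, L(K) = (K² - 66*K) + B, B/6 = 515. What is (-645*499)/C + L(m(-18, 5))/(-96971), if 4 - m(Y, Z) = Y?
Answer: 31019937383/8712941321 ≈ 3.5602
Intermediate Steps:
B = 3090 (B = 6*515 = 3090)
m(Y, Z) = 4 - Y
L(K) = 3090 + K² - 66*K (L(K) = (K² - 66*K) + 3090 = 3090 + K² - 66*K)
C = -89851 (C = (-32)² - 90875 = 1024 - 90875 = -89851)
(-645*499)/C + L(m(-18, 5))/(-96971) = -645*499/(-89851) + (3090 + (4 - 1*(-18))² - 66*(4 - 1*(-18)))/(-96971) = -321855*(-1/89851) + (3090 + (4 + 18)² - 66*(4 + 18))*(-1/96971) = 321855/89851 + (3090 + 22² - 66*22)*(-1/96971) = 321855/89851 + (3090 + 484 - 1452)*(-1/96971) = 321855/89851 + 2122*(-1/96971) = 321855/89851 - 2122/96971 = 31019937383/8712941321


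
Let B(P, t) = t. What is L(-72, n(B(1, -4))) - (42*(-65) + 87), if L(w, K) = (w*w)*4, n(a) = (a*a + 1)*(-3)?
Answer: 23379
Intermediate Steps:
n(a) = -3 - 3*a**2 (n(a) = (a**2 + 1)*(-3) = (1 + a**2)*(-3) = -3 - 3*a**2)
L(w, K) = 4*w**2 (L(w, K) = w**2*4 = 4*w**2)
L(-72, n(B(1, -4))) - (42*(-65) + 87) = 4*(-72)**2 - (42*(-65) + 87) = 4*5184 - (-2730 + 87) = 20736 - 1*(-2643) = 20736 + 2643 = 23379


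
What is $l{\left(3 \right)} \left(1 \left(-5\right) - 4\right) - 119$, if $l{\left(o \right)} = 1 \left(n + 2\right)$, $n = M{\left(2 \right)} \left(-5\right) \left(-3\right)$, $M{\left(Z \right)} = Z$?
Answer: $-407$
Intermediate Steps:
$n = 30$ ($n = 2 \left(-5\right) \left(-3\right) = \left(-10\right) \left(-3\right) = 30$)
$l{\left(o \right)} = 32$ ($l{\left(o \right)} = 1 \left(30 + 2\right) = 1 \cdot 32 = 32$)
$l{\left(3 \right)} \left(1 \left(-5\right) - 4\right) - 119 = 32 \left(1 \left(-5\right) - 4\right) - 119 = 32 \left(-5 - 4\right) - 119 = 32 \left(-9\right) - 119 = -288 - 119 = -407$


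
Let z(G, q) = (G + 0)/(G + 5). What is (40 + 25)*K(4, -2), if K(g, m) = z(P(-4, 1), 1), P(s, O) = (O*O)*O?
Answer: 65/6 ≈ 10.833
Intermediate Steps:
P(s, O) = O³ (P(s, O) = O²*O = O³)
z(G, q) = G/(5 + G)
K(g, m) = ⅙ (K(g, m) = 1³/(5 + 1³) = 1/(5 + 1) = 1/6 = 1*(⅙) = ⅙)
(40 + 25)*K(4, -2) = (40 + 25)*(⅙) = 65*(⅙) = 65/6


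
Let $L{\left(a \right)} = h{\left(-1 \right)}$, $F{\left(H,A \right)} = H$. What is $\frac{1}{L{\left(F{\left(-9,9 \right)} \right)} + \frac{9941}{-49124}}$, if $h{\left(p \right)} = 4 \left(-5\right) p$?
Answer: $\frac{49124}{972539} \approx 0.050511$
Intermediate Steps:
$h{\left(p \right)} = - 20 p$
$L{\left(a \right)} = 20$ ($L{\left(a \right)} = \left(-20\right) \left(-1\right) = 20$)
$\frac{1}{L{\left(F{\left(-9,9 \right)} \right)} + \frac{9941}{-49124}} = \frac{1}{20 + \frac{9941}{-49124}} = \frac{1}{20 + 9941 \left(- \frac{1}{49124}\right)} = \frac{1}{20 - \frac{9941}{49124}} = \frac{1}{\frac{972539}{49124}} = \frac{49124}{972539}$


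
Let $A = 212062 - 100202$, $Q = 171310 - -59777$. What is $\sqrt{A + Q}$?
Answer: $\sqrt{342947} \approx 585.62$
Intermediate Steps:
$Q = 231087$ ($Q = 171310 + 59777 = 231087$)
$A = 111860$
$\sqrt{A + Q} = \sqrt{111860 + 231087} = \sqrt{342947}$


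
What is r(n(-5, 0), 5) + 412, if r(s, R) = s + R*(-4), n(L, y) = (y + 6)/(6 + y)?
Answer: 393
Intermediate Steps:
n(L, y) = 1 (n(L, y) = (6 + y)/(6 + y) = 1)
r(s, R) = s - 4*R
r(n(-5, 0), 5) + 412 = (1 - 4*5) + 412 = (1 - 20) + 412 = -19 + 412 = 393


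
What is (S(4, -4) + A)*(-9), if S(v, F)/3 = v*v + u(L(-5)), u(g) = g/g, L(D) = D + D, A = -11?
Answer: -360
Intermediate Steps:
L(D) = 2*D
u(g) = 1
S(v, F) = 3 + 3*v² (S(v, F) = 3*(v*v + 1) = 3*(v² + 1) = 3*(1 + v²) = 3 + 3*v²)
(S(4, -4) + A)*(-9) = ((3 + 3*4²) - 11)*(-9) = ((3 + 3*16) - 11)*(-9) = ((3 + 48) - 11)*(-9) = (51 - 11)*(-9) = 40*(-9) = -360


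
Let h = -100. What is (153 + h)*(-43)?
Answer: -2279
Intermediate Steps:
(153 + h)*(-43) = (153 - 100)*(-43) = 53*(-43) = -2279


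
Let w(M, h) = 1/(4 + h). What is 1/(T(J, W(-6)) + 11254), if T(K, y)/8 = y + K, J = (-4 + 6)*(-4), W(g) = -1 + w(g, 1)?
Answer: 5/55918 ≈ 8.9417e-5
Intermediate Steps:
W(g) = -⅘ (W(g) = -1 + 1/(4 + 1) = -1 + 1/5 = -1 + ⅕ = -⅘)
J = -8 (J = 2*(-4) = -8)
T(K, y) = 8*K + 8*y (T(K, y) = 8*(y + K) = 8*(K + y) = 8*K + 8*y)
1/(T(J, W(-6)) + 11254) = 1/((8*(-8) + 8*(-⅘)) + 11254) = 1/((-64 - 32/5) + 11254) = 1/(-352/5 + 11254) = 1/(55918/5) = 5/55918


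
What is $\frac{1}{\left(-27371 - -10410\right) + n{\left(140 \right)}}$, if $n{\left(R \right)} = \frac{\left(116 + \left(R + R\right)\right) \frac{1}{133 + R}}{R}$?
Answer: $- \frac{3185}{54020752} \approx -5.8959 \cdot 10^{-5}$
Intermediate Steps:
$n{\left(R \right)} = \frac{116 + 2 R}{R \left(133 + R\right)}$ ($n{\left(R \right)} = \frac{\left(116 + 2 R\right) \frac{1}{133 + R}}{R} = \frac{\frac{1}{133 + R} \left(116 + 2 R\right)}{R} = \frac{116 + 2 R}{R \left(133 + R\right)}$)
$\frac{1}{\left(-27371 - -10410\right) + n{\left(140 \right)}} = \frac{1}{\left(-27371 - -10410\right) + \frac{2 \left(58 + 140\right)}{140 \left(133 + 140\right)}} = \frac{1}{\left(-27371 + 10410\right) + 2 \cdot \frac{1}{140} \cdot \frac{1}{273} \cdot 198} = \frac{1}{-16961 + 2 \cdot \frac{1}{140} \cdot \frac{1}{273} \cdot 198} = \frac{1}{-16961 + \frac{33}{3185}} = \frac{1}{- \frac{54020752}{3185}} = - \frac{3185}{54020752}$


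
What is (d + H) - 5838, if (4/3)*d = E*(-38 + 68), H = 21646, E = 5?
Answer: 31841/2 ≈ 15921.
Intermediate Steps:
d = 225/2 (d = 3*(5*(-38 + 68))/4 = 3*(5*30)/4 = (¾)*150 = 225/2 ≈ 112.50)
(d + H) - 5838 = (225/2 + 21646) - 5838 = 43517/2 - 5838 = 31841/2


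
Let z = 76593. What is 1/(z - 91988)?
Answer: -1/15395 ≈ -6.4956e-5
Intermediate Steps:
1/(z - 91988) = 1/(76593 - 91988) = 1/(-15395) = -1/15395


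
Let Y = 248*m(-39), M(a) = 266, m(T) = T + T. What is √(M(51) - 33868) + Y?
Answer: -19344 + I*√33602 ≈ -19344.0 + 183.31*I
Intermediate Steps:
m(T) = 2*T
Y = -19344 (Y = 248*(2*(-39)) = 248*(-78) = -19344)
√(M(51) - 33868) + Y = √(266 - 33868) - 19344 = √(-33602) - 19344 = I*√33602 - 19344 = -19344 + I*√33602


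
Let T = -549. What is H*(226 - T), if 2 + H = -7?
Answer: -6975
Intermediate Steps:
H = -9 (H = -2 - 7 = -9)
H*(226 - T) = -9*(226 - 1*(-549)) = -9*(226 + 549) = -9*775 = -6975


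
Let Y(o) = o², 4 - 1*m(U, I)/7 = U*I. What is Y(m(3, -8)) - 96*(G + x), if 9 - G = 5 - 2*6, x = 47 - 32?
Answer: 35440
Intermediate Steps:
x = 15
m(U, I) = 28 - 7*I*U (m(U, I) = 28 - 7*U*I = 28 - 7*I*U)
G = 16 (G = 9 - (5 - 2*6) = 9 - (5 - 12) = 9 - 1*(-7) = 9 + 7 = 16)
Y(m(3, -8)) - 96*(G + x) = (28 - 7*(-8)*3)² - 96*(16 + 15) = (28 + 168)² - 96*31 = 196² - 1*2976 = 38416 - 2976 = 35440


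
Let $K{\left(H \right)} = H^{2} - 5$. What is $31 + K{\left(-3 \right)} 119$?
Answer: $507$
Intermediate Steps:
$K{\left(H \right)} = -5 + H^{2}$
$31 + K{\left(-3 \right)} 119 = 31 + \left(-5 + \left(-3\right)^{2}\right) 119 = 31 + \left(-5 + 9\right) 119 = 31 + 4 \cdot 119 = 31 + 476 = 507$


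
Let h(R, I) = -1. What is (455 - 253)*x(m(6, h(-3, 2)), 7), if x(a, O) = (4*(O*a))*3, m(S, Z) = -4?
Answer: -67872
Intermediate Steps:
x(a, O) = 12*O*a (x(a, O) = (4*O*a)*3 = 12*O*a)
(455 - 253)*x(m(6, h(-3, 2)), 7) = (455 - 253)*(12*7*(-4)) = 202*(-336) = -67872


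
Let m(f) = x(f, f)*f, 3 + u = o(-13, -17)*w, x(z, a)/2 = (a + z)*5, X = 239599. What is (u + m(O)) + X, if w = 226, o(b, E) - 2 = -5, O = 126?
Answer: 556438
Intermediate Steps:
o(b, E) = -3 (o(b, E) = 2 - 5 = -3)
x(z, a) = 10*a + 10*z (x(z, a) = 2*((a + z)*5) = 2*(5*a + 5*z) = 10*a + 10*z)
u = -681 (u = -3 - 3*226 = -3 - 678 = -681)
m(f) = 20*f**2 (m(f) = (10*f + 10*f)*f = (20*f)*f = 20*f**2)
(u + m(O)) + X = (-681 + 20*126**2) + 239599 = (-681 + 20*15876) + 239599 = (-681 + 317520) + 239599 = 316839 + 239599 = 556438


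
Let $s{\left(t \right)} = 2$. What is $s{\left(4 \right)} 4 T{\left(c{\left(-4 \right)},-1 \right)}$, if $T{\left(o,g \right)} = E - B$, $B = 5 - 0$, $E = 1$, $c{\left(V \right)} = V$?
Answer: $-32$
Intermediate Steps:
$B = 5$ ($B = 5 + 0 = 5$)
$T{\left(o,g \right)} = -4$ ($T{\left(o,g \right)} = 1 - 5 = -4$)
$s{\left(4 \right)} 4 T{\left(c{\left(-4 \right)},-1 \right)} = 2 \cdot 4 \left(-4\right) = 8 \left(-4\right) = -32$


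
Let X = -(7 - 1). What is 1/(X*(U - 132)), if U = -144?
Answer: 1/1656 ≈ 0.00060386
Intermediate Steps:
X = -6 (X = -1*6 = -6)
1/(X*(U - 132)) = 1/(-6*(-144 - 132)) = 1/(-6*(-276)) = 1/1656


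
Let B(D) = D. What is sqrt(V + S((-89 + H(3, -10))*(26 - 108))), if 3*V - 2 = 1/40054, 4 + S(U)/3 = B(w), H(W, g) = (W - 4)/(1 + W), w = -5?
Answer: 3*I*sqrt(4694128530)/40054 ≈ 5.1316*I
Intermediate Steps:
H(W, g) = (-4 + W)/(1 + W)
S(U) = -27 (S(U) = -12 + 3*(-5) = -12 - 15 = -27)
V = 26703/40054 (V = 2/3 + (1/3)/40054 = 2/3 + (1/3)*(1/40054) = 2/3 + 1/120162 = 26703/40054 ≈ 0.66667)
sqrt(V + S((-89 + H(3, -10))*(26 - 108))) = sqrt(26703/40054 - 27) = sqrt(-1054755/40054) = 3*I*sqrt(4694128530)/40054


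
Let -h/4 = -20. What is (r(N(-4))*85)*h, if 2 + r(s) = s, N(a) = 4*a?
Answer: -122400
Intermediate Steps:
h = 80 (h = -4*(-20) = 80)
r(s) = -2 + s
(r(N(-4))*85)*h = ((-2 + 4*(-4))*85)*80 = ((-2 - 16)*85)*80 = -18*85*80 = -1530*80 = -122400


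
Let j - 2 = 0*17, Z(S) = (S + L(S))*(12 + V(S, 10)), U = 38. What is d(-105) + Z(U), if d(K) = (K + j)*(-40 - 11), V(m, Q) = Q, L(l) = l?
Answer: 6925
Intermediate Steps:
Z(S) = 44*S (Z(S) = (S + S)*(12 + 10) = (2*S)*22 = 44*S)
j = 2 (j = 2 + 0*17 = 2 + 0 = 2)
d(K) = -102 - 51*K (d(K) = (K + 2)*(-40 - 11) = (2 + K)*(-51) = -102 - 51*K)
d(-105) + Z(U) = (-102 - 51*(-105)) + 44*38 = (-102 + 5355) + 1672 = 5253 + 1672 = 6925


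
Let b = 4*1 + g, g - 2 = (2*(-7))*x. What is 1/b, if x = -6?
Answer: 1/90 ≈ 0.011111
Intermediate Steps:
g = 86 (g = 2 + (2*(-7))*(-6) = 2 - 14*(-6) = 2 + 84 = 86)
b = 90 (b = 4*1 + 86 = 4 + 86 = 90)
1/b = 1/90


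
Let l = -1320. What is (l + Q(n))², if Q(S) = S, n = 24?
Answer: 1679616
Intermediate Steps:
(l + Q(n))² = (-1320 + 24)² = (-1296)² = 1679616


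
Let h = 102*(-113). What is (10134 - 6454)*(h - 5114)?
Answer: -61235200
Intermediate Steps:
h = -11526
(10134 - 6454)*(h - 5114) = (10134 - 6454)*(-11526 - 5114) = 3680*(-16640) = -61235200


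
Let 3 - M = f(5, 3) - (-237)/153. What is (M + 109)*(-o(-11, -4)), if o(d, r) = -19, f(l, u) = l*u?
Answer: 92492/51 ≈ 1813.6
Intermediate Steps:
M = -691/51 (M = 3 - (5*3 - (-237)/153) = 3 - (15 - (-237)/153) = 3 - (15 - 1*(-79/51)) = 3 - (15 + 79/51) = 3 - 1*844/51 = 3 - 844/51 = -691/51 ≈ -13.549)
(M + 109)*(-o(-11, -4)) = (-691/51 + 109)*(-1*(-19)) = (4868/51)*19 = 92492/51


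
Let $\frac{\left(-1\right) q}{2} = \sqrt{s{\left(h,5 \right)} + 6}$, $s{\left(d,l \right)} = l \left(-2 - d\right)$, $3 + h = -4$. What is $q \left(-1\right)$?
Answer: $2 \sqrt{31} \approx 11.136$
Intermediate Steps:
$h = -7$ ($h = -3 - 4 = -7$)
$q = - 2 \sqrt{31}$ ($q = - 2 \sqrt{\left(-1\right) 5 \left(2 - 7\right) + 6} = - 2 \sqrt{\left(-1\right) 5 \left(-5\right) + 6} = - 2 \sqrt{25 + 6} = - 2 \sqrt{31} \approx -11.136$)
$q \left(-1\right) = - 2 \sqrt{31} \left(-1\right) = 2 \sqrt{31}$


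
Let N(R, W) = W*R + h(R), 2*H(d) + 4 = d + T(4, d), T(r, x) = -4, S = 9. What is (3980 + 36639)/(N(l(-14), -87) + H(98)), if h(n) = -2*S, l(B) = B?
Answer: 40619/1245 ≈ 32.626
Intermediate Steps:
h(n) = -18 (h(n) = -2*9 = -18)
H(d) = -4 + d/2 (H(d) = -2 + (d - 4)/2 = -2 + (-4 + d)/2 = -2 + (-2 + d/2) = -4 + d/2)
N(R, W) = -18 + R*W (N(R, W) = W*R - 18 = R*W - 18 = -18 + R*W)
(3980 + 36639)/(N(l(-14), -87) + H(98)) = (3980 + 36639)/((-18 - 14*(-87)) + (-4 + (1/2)*98)) = 40619/((-18 + 1218) + (-4 + 49)) = 40619/(1200 + 45) = 40619/1245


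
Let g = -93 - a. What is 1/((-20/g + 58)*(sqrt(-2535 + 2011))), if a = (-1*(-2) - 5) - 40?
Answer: -5*I*sqrt(131)/76504 ≈ -0.00074803*I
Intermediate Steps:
a = -43 (a = (2 - 5) - 40 = -3 - 40 = -43)
g = -50 (g = -93 - 1*(-43) = -93 + 43 = -50)
1/((-20/g + 58)*(sqrt(-2535 + 2011))) = 1/((-20/(-50) + 58)*(sqrt(-2535 + 2011))) = 1/((-20*(-1/50) + 58)*(sqrt(-524))) = 1/((2/5 + 58)*((2*I*sqrt(131)))) = (-I*sqrt(131)/262)/(292/5) = 5*(-I*sqrt(131)/262)/292 = -5*I*sqrt(131)/76504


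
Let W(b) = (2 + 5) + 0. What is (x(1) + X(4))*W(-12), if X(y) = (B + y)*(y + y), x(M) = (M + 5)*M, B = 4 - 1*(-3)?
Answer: 658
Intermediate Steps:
B = 7 (B = 4 + 3 = 7)
W(b) = 7 (W(b) = 7 + 0 = 7)
x(M) = M*(5 + M) (x(M) = (5 + M)*M = M*(5 + M))
X(y) = 2*y*(7 + y) (X(y) = (7 + y)*(y + y) = (7 + y)*(2*y) = 2*y*(7 + y))
(x(1) + X(4))*W(-12) = (1*(5 + 1) + 2*4*(7 + 4))*7 = (1*6 + 2*4*11)*7 = (6 + 88)*7 = 94*7 = 658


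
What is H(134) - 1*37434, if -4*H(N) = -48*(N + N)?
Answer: -34218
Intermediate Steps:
H(N) = 24*N (H(N) = -(-12)*(N + N) = -(-12)*2*N = -(-24)*N = 24*N)
H(134) - 1*37434 = 24*134 - 1*37434 = 3216 - 37434 = -34218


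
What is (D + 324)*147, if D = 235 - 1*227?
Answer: 48804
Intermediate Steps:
D = 8 (D = 235 - 227 = 8)
(D + 324)*147 = (8 + 324)*147 = 332*147 = 48804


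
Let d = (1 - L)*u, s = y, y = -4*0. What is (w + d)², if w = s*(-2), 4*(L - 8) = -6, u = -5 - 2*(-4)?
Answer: 1089/4 ≈ 272.25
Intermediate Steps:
y = 0
u = 3 (u = -5 + 8 = 3)
L = 13/2 (L = 8 + (¼)*(-6) = 8 - 3/2 = 13/2 ≈ 6.5000)
s = 0
w = 0 (w = 0*(-2) = 0)
d = -33/2 (d = (1 - 1*13/2)*3 = (1 - 13/2)*3 = -11/2*3 = -33/2 ≈ -16.500)
(w + d)² = (0 - 33/2)² = (-33/2)² = 1089/4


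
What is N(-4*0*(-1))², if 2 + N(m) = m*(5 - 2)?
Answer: 4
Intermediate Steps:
N(m) = -2 + 3*m (N(m) = -2 + m*(5 - 2) = -2 + m*3 = -2 + 3*m)
N(-4*0*(-1))² = (-2 + 3*(-4*0*(-1)))² = (-2 + 3*(0*(-1)))² = (-2 + 3*0)² = (-2 + 0)² = (-2)² = 4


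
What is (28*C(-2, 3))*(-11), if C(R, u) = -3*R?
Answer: -1848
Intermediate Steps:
(28*C(-2, 3))*(-11) = (28*(-3*(-2)))*(-11) = (28*6)*(-11) = 168*(-11) = -1848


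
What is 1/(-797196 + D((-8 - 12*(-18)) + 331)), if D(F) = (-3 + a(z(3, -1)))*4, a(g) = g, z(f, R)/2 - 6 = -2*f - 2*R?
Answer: -1/797192 ≈ -1.2544e-6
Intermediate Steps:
z(f, R) = 12 - 4*R - 4*f (z(f, R) = 12 + 2*(-2*f - 2*R) = 12 + 2*(-2*R - 2*f) = 12 + (-4*R - 4*f) = 12 - 4*R - 4*f)
D(F) = 4 (D(F) = (-3 + (12 - 4*(-1) - 4*3))*4 = (-3 + (12 + 4 - 12))*4 = (-3 + 4)*4 = 1*4 = 4)
1/(-797196 + D((-8 - 12*(-18)) + 331)) = 1/(-797196 + 4) = 1/(-797192) = -1/797192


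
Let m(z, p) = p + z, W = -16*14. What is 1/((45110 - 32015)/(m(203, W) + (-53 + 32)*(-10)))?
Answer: 7/485 ≈ 0.014433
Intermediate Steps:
W = -224 (W = -1*224 = -224)
1/((45110 - 32015)/(m(203, W) + (-53 + 32)*(-10))) = 1/((45110 - 32015)/((-224 + 203) + (-53 + 32)*(-10))) = 1/(13095/(-21 - 21*(-10))) = 1/(13095/(-21 + 210)) = 1/(13095/189) = 1/(13095*(1/189)) = 1/(485/7) = 7/485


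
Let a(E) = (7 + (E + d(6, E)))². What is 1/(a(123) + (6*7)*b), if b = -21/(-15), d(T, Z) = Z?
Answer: 5/320339 ≈ 1.5608e-5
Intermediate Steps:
b = 7/5 (b = -21*(-1/15) = 7/5 ≈ 1.4000)
a(E) = (7 + 2*E)² (a(E) = (7 + (E + E))² = (7 + 2*E)²)
1/(a(123) + (6*7)*b) = 1/((7 + 2*123)² + (6*7)*(7/5)) = 1/((7 + 246)² + 42*(7/5)) = 1/(253² + 294/5) = 1/(64009 + 294/5) = 1/(320339/5) = 5/320339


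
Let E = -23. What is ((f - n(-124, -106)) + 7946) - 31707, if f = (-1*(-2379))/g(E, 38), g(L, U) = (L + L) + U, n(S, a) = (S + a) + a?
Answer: -189779/8 ≈ -23722.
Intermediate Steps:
n(S, a) = S + 2*a
g(L, U) = U + 2*L (g(L, U) = 2*L + U = U + 2*L)
f = -2379/8 (f = (-1*(-2379))/(38 + 2*(-23)) = 2379/(38 - 46) = 2379/(-8) = 2379*(-⅛) = -2379/8 ≈ -297.38)
((f - n(-124, -106)) + 7946) - 31707 = ((-2379/8 - (-124 + 2*(-106))) + 7946) - 31707 = ((-2379/8 - (-124 - 212)) + 7946) - 31707 = ((-2379/8 - 1*(-336)) + 7946) - 31707 = ((-2379/8 + 336) + 7946) - 31707 = (309/8 + 7946) - 31707 = 63877/8 - 31707 = -189779/8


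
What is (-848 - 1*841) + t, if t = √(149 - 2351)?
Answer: -1689 + I*√2202 ≈ -1689.0 + 46.925*I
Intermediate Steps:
t = I*√2202 (t = √(-2202) = I*√2202 ≈ 46.925*I)
(-848 - 1*841) + t = (-848 - 1*841) + I*√2202 = (-848 - 841) + I*√2202 = -1689 + I*√2202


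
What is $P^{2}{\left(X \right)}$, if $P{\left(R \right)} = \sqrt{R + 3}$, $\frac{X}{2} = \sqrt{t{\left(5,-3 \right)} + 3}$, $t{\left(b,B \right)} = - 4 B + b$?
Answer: $3 + 4 \sqrt{5} \approx 11.944$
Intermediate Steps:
$t{\left(b,B \right)} = b - 4 B$
$X = 4 \sqrt{5}$ ($X = 2 \sqrt{\left(5 - -12\right) + 3} = 2 \sqrt{\left(5 + 12\right) + 3} = 2 \sqrt{17 + 3} = 2 \sqrt{20} = 2 \cdot 2 \sqrt{5} = 4 \sqrt{5} \approx 8.9443$)
$P{\left(R \right)} = \sqrt{3 + R}$
$P^{2}{\left(X \right)} = \left(\sqrt{3 + 4 \sqrt{5}}\right)^{2} = 3 + 4 \sqrt{5}$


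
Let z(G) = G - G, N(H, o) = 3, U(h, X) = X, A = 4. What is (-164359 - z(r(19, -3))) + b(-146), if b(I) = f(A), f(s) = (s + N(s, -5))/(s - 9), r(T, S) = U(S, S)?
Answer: -821802/5 ≈ -1.6436e+5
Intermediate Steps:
r(T, S) = S
z(G) = 0
f(s) = (3 + s)/(-9 + s) (f(s) = (s + 3)/(s - 9) = (3 + s)/(-9 + s))
b(I) = -7/5 (b(I) = (3 + 4)/(-9 + 4) = 7/(-5) = -1/5*7 = -7/5)
(-164359 - z(r(19, -3))) + b(-146) = (-164359 - 1*0) - 7/5 = (-164359 + 0) - 7/5 = -164359 - 7/5 = -821802/5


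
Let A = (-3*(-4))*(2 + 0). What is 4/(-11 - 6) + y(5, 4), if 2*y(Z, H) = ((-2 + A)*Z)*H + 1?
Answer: 7489/34 ≈ 220.26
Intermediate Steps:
A = 24 (A = 12*2 = 24)
y(Z, H) = ½ + 11*H*Z (y(Z, H) = (((-2 + 24)*Z)*H + 1)/2 = ((22*Z)*H + 1)/2 = (22*H*Z + 1)/2 = (1 + 22*H*Z)/2 = ½ + 11*H*Z)
4/(-11 - 6) + y(5, 4) = 4/(-11 - 6) + (½ + 11*4*5) = 4/(-17) + (½ + 220) = -1/17*4 + 441/2 = -4/17 + 441/2 = 7489/34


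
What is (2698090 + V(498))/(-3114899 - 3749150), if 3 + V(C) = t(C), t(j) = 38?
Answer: -2698125/6864049 ≈ -0.39308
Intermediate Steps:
V(C) = 35 (V(C) = -3 + 38 = 35)
(2698090 + V(498))/(-3114899 - 3749150) = (2698090 + 35)/(-3114899 - 3749150) = 2698125/(-6864049) = 2698125*(-1/6864049) = -2698125/6864049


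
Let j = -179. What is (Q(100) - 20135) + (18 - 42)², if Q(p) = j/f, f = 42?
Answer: -821657/42 ≈ -19563.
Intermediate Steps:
Q(p) = -179/42
(Q(100) - 20135) + (18 - 42)² = (-179/42 - 20135) + (18 - 42)² = -845849/42 + (-24)² = -845849/42 + 576 = -821657/42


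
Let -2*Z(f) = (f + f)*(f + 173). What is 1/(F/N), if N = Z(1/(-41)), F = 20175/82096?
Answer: 194074944/11304725 ≈ 17.168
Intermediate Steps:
F = 20175/82096 (F = 20175*(1/82096) = 20175/82096 ≈ 0.24575)
Z(f) = -f*(173 + f) (Z(f) = -(f + f)*(f + 173)/2 = -2*f*(173 + f)/2 = -f*(173 + f))
N = 7092/1681 (N = -1*(173 + 1/(-41))/(-41) = -1*(-1/41)*(173 - 1/41) = -1*(-1/41)*7092/41 = 7092/1681 ≈ 4.2189)
1/(F/N) = 1/(20175/(82096*(7092/1681))) = 1/((20175/82096)*(1681/7092)) = 1/(11304725/194074944) = 194074944/11304725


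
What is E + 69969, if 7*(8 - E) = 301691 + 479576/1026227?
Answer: 193082078020/7183589 ≈ 26878.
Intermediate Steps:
E = -309546460721/7183589 (E = 8 - (301691 + 479576/1026227)/7 = 8 - ⅐*309603929433/1026227 = 8 - 309603929433/7183589 = -309546460721/7183589 ≈ -43091.)
E + 69969 = -309546460721/7183589 + 69969 = 193082078020/7183589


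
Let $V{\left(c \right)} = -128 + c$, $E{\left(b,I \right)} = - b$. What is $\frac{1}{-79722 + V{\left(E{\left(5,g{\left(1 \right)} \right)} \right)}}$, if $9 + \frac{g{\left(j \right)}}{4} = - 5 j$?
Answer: $- \frac{1}{79855} \approx -1.2523 \cdot 10^{-5}$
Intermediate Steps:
$g{\left(j \right)} = -36 - 20 j$ ($g{\left(j \right)} = -36 + 4 \left(- 5 j\right) = -36 - 20 j$)
$\frac{1}{-79722 + V{\left(E{\left(5,g{\left(1 \right)} \right)} \right)}} = \frac{1}{-79722 - 133} = \frac{1}{-79855} = - \frac{1}{79855}$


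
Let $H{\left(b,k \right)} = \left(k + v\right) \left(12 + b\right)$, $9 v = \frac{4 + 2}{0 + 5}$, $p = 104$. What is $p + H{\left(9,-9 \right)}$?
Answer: $- \frac{411}{5} \approx -82.2$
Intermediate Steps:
$v = \frac{2}{15}$ ($v = \frac{\left(4 + 2\right) \frac{1}{0 + 5}}{9} = \frac{6 \cdot \frac{1}{5}}{9} = \frac{1}{9} \cdot \frac{6}{5} = \frac{2}{15} \approx 0.13333$)
$H{\left(b,k \right)} = \left(12 + b\right) \left(\frac{2}{15} + k\right)$ ($H{\left(b,k \right)} = \left(k + \frac{2}{15}\right) \left(12 + b\right) = \left(\frac{2}{15} + k\right) \left(12 + b\right) = \left(12 + b\right) \left(\frac{2}{15} + k\right)$)
$p + H{\left(9,-9 \right)} = 104 + \left(\frac{8}{5} + 12 \left(-9\right) + \frac{2}{15} \cdot 9 + 9 \left(-9\right)\right) = 104 + \left(\frac{8}{5} - 108 + \frac{6}{5} - 81\right) = 104 - \frac{931}{5} = - \frac{411}{5}$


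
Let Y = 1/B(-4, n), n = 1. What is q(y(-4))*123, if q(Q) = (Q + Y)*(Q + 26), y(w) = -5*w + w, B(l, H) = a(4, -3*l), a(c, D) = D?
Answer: 166173/2 ≈ 83087.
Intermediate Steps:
B(l, H) = -3*l
Y = 1/12 (Y = 1/(-3*(-4)) = 1/12 ≈ 0.083333)
y(w) = -4*w
q(Q) = (26 + Q)*(1/12 + Q) (q(Q) = (Q + 1/12)*(Q + 26) = (1/12 + Q)*(26 + Q) = (26 + Q)*(1/12 + Q))
q(y(-4))*123 = (13/6 + (-4*(-4))**2 + 313*(-4*(-4))/12)*123 = (13/6 + 16**2 + (313/12)*16)*123 = (13/6 + 256 + 1252/3)*123 = (1351/2)*123 = 166173/2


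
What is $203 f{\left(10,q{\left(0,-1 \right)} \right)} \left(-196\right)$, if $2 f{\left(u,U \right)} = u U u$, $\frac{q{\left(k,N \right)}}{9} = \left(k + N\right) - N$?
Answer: $0$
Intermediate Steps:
$q{\left(k,N \right)} = 9 k$ ($q{\left(k,N \right)} = 9 \left(\left(k + N\right) - N\right) = 9 \left(\left(N + k\right) - N\right) = 9 k$)
$f{\left(u,U \right)} = \frac{U u^{2}}{2}$ ($f{\left(u,U \right)} = \frac{u U u}{2} = \frac{U u u}{2} = \frac{U u^{2}}{2}$)
$203 f{\left(10,q{\left(0,-1 \right)} \right)} \left(-196\right) = 203 \frac{9 \cdot 0 \cdot 10^{2}}{2} \left(-196\right) = 203 \cdot \frac{1}{2} \cdot 0 \cdot 100 \left(-196\right) = 203 \cdot 0 \left(-196\right) = 0 \left(-196\right) = 0$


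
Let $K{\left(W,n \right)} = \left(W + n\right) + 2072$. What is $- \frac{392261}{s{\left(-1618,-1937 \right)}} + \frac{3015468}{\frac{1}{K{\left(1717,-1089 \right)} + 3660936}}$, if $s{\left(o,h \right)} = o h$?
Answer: $\frac{34623835839334468507}{3134066} \approx 1.1048 \cdot 10^{13}$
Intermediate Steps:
$K{\left(W,n \right)} = 2072 + W + n$
$s{\left(o,h \right)} = h o$
$- \frac{392261}{s{\left(-1618,-1937 \right)}} + \frac{3015468}{\frac{1}{K{\left(1717,-1089 \right)} + 3660936}} = - \frac{392261}{\left(-1937\right) \left(-1618\right)} + \frac{3015468}{\frac{1}{\left(2072 + 1717 - 1089\right) + 3660936}} = - \frac{392261}{3134066} + \frac{3015468}{\frac{1}{2700 + 3660936}} = \left(-392261\right) \frac{1}{3134066} + \frac{3015468}{\frac{1}{3663636}} = - \frac{392261}{3134066} + 3015468 \frac{1}{\frac{1}{3663636}} = - \frac{392261}{3134066} + 3015468 \cdot 3663636 = - \frac{392261}{3134066} + 11047577121648 = \frac{34623835839334468507}{3134066}$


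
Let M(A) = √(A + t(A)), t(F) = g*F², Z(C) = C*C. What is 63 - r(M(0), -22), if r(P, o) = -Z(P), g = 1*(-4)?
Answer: 63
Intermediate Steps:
g = -4
Z(C) = C²
t(F) = -4*F²
M(A) = √(A - 4*A²)
r(P, o) = -P²
63 - r(M(0), -22) = 63 - (-1)*(√(0*(1 - 4*0)))² = 63 - (-1)*(√(0*(1 + 0)))² = 63 - (-1)*(√(0*1))² = 63 - (-1)*(√0)² = 63 - (-1)*0² = 63 - (-1)*0 = 63 - 1*0 = 63 + 0 = 63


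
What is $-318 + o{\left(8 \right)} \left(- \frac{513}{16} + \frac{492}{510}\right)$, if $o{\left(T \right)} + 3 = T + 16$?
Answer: $- \frac{1320633}{1360} \approx -971.05$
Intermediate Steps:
$o{\left(T \right)} = 13 + T$ ($o{\left(T \right)} = -3 + \left(T + 16\right) = -3 + \left(16 + T\right) = 13 + T$)
$-318 + o{\left(8 \right)} \left(- \frac{513}{16} + \frac{492}{510}\right) = -318 + \left(13 + 8\right) \left(- \frac{513}{16} + \frac{492}{510}\right) = -318 + 21 \left(\left(-513\right) \frac{1}{16} + 492 \cdot \frac{1}{510}\right) = -318 + 21 \left(- \frac{513}{16} + \frac{82}{85}\right) = -318 + 21 \left(- \frac{42293}{1360}\right) = -318 - \frac{888153}{1360} = - \frac{1320633}{1360}$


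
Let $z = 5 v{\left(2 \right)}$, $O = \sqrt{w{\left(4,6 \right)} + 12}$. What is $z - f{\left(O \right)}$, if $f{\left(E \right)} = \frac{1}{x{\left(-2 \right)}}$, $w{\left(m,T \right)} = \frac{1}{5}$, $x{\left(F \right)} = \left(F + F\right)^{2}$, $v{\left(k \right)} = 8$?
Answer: $\frac{639}{16} \approx 39.938$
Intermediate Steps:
$x{\left(F \right)} = 4 F^{2}$ ($x{\left(F \right)} = \left(2 F\right)^{2} = 4 F^{2}$)
$w{\left(m,T \right)} = \frac{1}{5}$
$O = \frac{\sqrt{305}}{5}$ ($O = \sqrt{\frac{1}{5} + 12} = \sqrt{\frac{61}{5}} = \frac{\sqrt{305}}{5} \approx 3.4929$)
$z = 40$ ($z = 5 \cdot 8 = 40$)
$f{\left(E \right)} = \frac{1}{16}$ ($f{\left(E \right)} = \frac{1}{4 \left(-2\right)^{2}} = \frac{1}{4 \cdot 4} = \frac{1}{16}$)
$z - f{\left(O \right)} = 40 - \frac{1}{16} = \frac{639}{16}$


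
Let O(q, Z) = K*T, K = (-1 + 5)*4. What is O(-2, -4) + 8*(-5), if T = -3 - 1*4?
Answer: -152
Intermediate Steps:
K = 16 (K = 4*4 = 16)
T = -7 (T = -3 - 4 = -7)
O(q, Z) = -112 (O(q, Z) = 16*(-7) = -112)
O(-2, -4) + 8*(-5) = -112 + 8*(-5) = -112 - 40 = -152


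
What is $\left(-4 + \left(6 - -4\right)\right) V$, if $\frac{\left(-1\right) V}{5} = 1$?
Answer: $-30$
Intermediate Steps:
$V = -5$ ($V = \left(-5\right) 1 = -5$)
$\left(-4 + \left(6 - -4\right)\right) V = \left(-4 + \left(6 - -4\right)\right) \left(-5\right) = \left(-4 + \left(6 + 4\right)\right) \left(-5\right) = \left(-4 + 10\right) \left(-5\right) = 6 \left(-5\right) = -30$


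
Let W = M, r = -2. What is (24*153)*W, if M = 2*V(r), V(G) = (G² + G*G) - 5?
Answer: 22032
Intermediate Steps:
V(G) = -5 + 2*G² (V(G) = (G² + G²) - 5 = 2*G² - 5 = -5 + 2*G²)
M = 6 (M = 2*(-5 + 2*(-2)²) = 2*(-5 + 2*4) = 2*(-5 + 8) = 2*3 = 6)
W = 6
(24*153)*W = (24*153)*6 = 3672*6 = 22032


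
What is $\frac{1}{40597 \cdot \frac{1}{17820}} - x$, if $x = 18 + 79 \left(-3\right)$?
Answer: $\frac{8908563}{40597} \approx 219.44$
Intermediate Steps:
$x = -219$ ($x = 18 - 237 = -219$)
$\frac{1}{40597 \cdot \frac{1}{17820}} - x = \frac{1}{40597 \cdot \frac{1}{17820}} - -219 = \frac{1}{40597 \cdot \frac{1}{17820}} + 219 = \frac{1}{\frac{40597}{17820}} + 219 = \frac{17820}{40597} + 219 = \frac{8908563}{40597}$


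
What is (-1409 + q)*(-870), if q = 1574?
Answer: -143550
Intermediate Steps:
(-1409 + q)*(-870) = (-1409 + 1574)*(-870) = 165*(-870) = -143550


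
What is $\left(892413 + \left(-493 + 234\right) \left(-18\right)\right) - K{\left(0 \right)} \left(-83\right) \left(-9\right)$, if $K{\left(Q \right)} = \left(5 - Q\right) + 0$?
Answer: $893340$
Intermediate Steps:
$K{\left(Q \right)} = 5 - Q$
$\left(892413 + \left(-493 + 234\right) \left(-18\right)\right) - K{\left(0 \right)} \left(-83\right) \left(-9\right) = \left(892413 + \left(-493 + 234\right) \left(-18\right)\right) - \left(5 - 0\right) \left(-83\right) \left(-9\right) = \left(892413 - -4662\right) - \left(5 + 0\right) \left(-83\right) \left(-9\right) = \left(892413 + 4662\right) - 5 \left(-83\right) \left(-9\right) = 897075 - \left(-415\right) \left(-9\right) = 897075 - 3735 = 893340$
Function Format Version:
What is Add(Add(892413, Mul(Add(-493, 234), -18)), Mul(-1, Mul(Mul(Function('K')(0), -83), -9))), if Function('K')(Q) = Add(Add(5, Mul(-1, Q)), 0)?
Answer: 893340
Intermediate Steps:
Function('K')(Q) = Add(5, Mul(-1, Q))
Add(Add(892413, Mul(Add(-493, 234), -18)), Mul(-1, Mul(Mul(Function('K')(0), -83), -9))) = Add(Add(892413, Mul(Add(-493, 234), -18)), Mul(-1, Mul(Mul(Add(5, Mul(-1, 0)), -83), -9))) = Add(Add(892413, Mul(-259, -18)), Mul(-1, Mul(Mul(Add(5, 0), -83), -9))) = Add(Add(892413, 4662), Mul(-1, Mul(Mul(5, -83), -9))) = Add(897075, Mul(-1, Mul(-415, -9))) = Add(897075, Mul(-1, 3735)) = Add(897075, -3735) = 893340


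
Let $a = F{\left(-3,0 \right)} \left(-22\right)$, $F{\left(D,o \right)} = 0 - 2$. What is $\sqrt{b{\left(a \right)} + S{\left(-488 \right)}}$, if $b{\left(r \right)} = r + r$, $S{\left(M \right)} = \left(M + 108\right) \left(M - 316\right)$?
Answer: $2 \sqrt{76402} \approx 552.82$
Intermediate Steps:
$F{\left(D,o \right)} = -2$ ($F{\left(D,o \right)} = 0 - 2 = -2$)
$S{\left(M \right)} = \left(-316 + M\right) \left(108 + M\right)$ ($S{\left(M \right)} = \left(108 + M\right) \left(-316 + M\right) = \left(-316 + M\right) \left(108 + M\right)$)
$a = 44$ ($a = \left(-2\right) \left(-22\right) = 44$)
$b{\left(r \right)} = 2 r$
$\sqrt{b{\left(a \right)} + S{\left(-488 \right)}} = \sqrt{2 \cdot 44 - \left(-67376 - 238144\right)} = \sqrt{88 + \left(-34128 + 238144 + 101504\right)} = \sqrt{88 + 305520} = \sqrt{305608} = 2 \sqrt{76402}$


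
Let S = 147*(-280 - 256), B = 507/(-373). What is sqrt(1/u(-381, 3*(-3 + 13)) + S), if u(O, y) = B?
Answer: I*sqrt(119843751)/39 ≈ 280.7*I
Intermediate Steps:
B = -507/373 (B = 507*(-1/373) = -507/373 ≈ -1.3592)
u(O, y) = -507/373
S = -78792 (S = 147*(-536) = -78792)
sqrt(1/u(-381, 3*(-3 + 13)) + S) = sqrt(1/(-507/373) - 78792) = sqrt(-373/507 - 78792) = sqrt(-39947917/507) = I*sqrt(119843751)/39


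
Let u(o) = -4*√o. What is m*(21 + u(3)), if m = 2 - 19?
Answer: -357 + 68*√3 ≈ -239.22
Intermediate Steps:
m = -17
m*(21 + u(3)) = -17*(21 - 4*√3) = -357 + 68*√3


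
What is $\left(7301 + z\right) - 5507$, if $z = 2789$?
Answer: $4583$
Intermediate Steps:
$\left(7301 + z\right) - 5507 = \left(7301 + 2789\right) - 5507 = 10090 - 5507 = 4583$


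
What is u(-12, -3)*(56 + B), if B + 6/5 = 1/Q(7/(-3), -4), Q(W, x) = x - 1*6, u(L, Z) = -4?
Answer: -1094/5 ≈ -218.80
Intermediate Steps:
Q(W, x) = -6 + x (Q(W, x) = x - 6 = -6 + x)
B = -13/10 (B = -6/5 + 1/(-6 - 4) = -6/5 + 1/(-10) = -6/5 - ⅒ = -13/10 ≈ -1.3000)
u(-12, -3)*(56 + B) = -4*(56 - 13/10) = -4*547/10 = -1094/5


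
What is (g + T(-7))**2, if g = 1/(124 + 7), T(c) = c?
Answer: 839056/17161 ≈ 48.893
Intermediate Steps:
g = 1/131 ≈ 0.0076336
(g + T(-7))**2 = (1/131 - 7)**2 = (-916/131)**2 = 839056/17161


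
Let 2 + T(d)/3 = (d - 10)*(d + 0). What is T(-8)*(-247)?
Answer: -105222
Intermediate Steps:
T(d) = -6 + 3*d*(-10 + d) (T(d) = -6 + 3*((d - 10)*(d + 0)) = -6 + 3*((-10 + d)*d) = -6 + 3*(d*(-10 + d)) = -6 + 3*d*(-10 + d))
T(-8)*(-247) = (-6 - 30*(-8) + 3*(-8)²)*(-247) = (-6 + 240 + 3*64)*(-247) = (-6 + 240 + 192)*(-247) = 426*(-247) = -105222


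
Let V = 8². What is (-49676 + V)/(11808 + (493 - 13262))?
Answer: 49612/961 ≈ 51.625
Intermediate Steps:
V = 64
(-49676 + V)/(11808 + (493 - 13262)) = (-49676 + 64)/(11808 + (493 - 13262)) = -49612/(11808 - 12769) = -49612/(-961) = -49612*(-1/961) = 49612/961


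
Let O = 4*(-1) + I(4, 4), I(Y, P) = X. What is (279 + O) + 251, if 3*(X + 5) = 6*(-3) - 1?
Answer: 1544/3 ≈ 514.67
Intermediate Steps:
X = -34/3 (X = -5 + (6*(-3) - 1)/3 = -5 + (-18 - 1)/3 = -5 + (1/3)*(-19) = -5 - 19/3 = -34/3 ≈ -11.333)
I(Y, P) = -34/3
O = -46/3 (O = 4*(-1) - 34/3 = -4 - 34/3 = -46/3 ≈ -15.333)
(279 + O) + 251 = (279 - 46/3) + 251 = 791/3 + 251 = 1544/3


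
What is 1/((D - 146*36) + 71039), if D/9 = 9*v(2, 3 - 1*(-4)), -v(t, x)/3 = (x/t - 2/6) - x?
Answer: 2/133429 ≈ 1.4989e-5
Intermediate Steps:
v(t, x) = 1 + 3*x - 3*x/t (v(t, x) = -3*((x/t - 2/6) - x) = -3*((x/t - 2*⅙) - x) = -3*((x/t - ⅓) - x) = -3*((-⅓ + x/t) - x) = -3*(-⅓ - x + x/t) = 1 + 3*x - 3*x/t)
D = 1863/2 (D = 9*(9*(1 + 3*(3 - 1*(-4)) - 3*(3 - 1*(-4))/2)) = 9*(9*(1 + 3*(3 + 4) - 3*(3 + 4)*½)) = 9*(9*(1 + 3*7 - 3*7*½)) = 9*(9*(1 + 21 - 21/2)) = 9*(9*(23/2)) = 9*(207/2) = 1863/2 ≈ 931.50)
1/((D - 146*36) + 71039) = 1/((1863/2 - 146*36) + 71039) = 1/((1863/2 - 5256) + 71039) = 1/(-8649/2 + 71039) = 1/(133429/2) = 2/133429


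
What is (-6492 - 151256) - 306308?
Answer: -464056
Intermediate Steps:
(-6492 - 151256) - 306308 = -157748 - 306308 = -464056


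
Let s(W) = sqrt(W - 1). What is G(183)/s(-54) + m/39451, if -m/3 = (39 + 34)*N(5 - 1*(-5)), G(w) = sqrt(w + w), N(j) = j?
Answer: -2190/39451 - I*sqrt(20130)/55 ≈ -0.055512 - 2.5796*I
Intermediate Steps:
s(W) = sqrt(-1 + W)
G(w) = sqrt(2)*sqrt(w) (G(w) = sqrt(2*w) = sqrt(2)*sqrt(w))
m = -2190 (m = -3*(39 + 34)*(5 - 1*(-5)) = -219*(5 + 5) = -219*10 = -3*730 = -2190)
G(183)/s(-54) + m/39451 = (sqrt(2)*sqrt(183))/(sqrt(-1 - 54)) - 2190/39451 = sqrt(366)/(sqrt(-55)) - 2190*1/39451 = sqrt(366)/((I*sqrt(55))) - 2190/39451 = sqrt(366)*(-I*sqrt(55)/55) - 2190/39451 = -I*sqrt(20130)/55 - 2190/39451 = -2190/39451 - I*sqrt(20130)/55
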